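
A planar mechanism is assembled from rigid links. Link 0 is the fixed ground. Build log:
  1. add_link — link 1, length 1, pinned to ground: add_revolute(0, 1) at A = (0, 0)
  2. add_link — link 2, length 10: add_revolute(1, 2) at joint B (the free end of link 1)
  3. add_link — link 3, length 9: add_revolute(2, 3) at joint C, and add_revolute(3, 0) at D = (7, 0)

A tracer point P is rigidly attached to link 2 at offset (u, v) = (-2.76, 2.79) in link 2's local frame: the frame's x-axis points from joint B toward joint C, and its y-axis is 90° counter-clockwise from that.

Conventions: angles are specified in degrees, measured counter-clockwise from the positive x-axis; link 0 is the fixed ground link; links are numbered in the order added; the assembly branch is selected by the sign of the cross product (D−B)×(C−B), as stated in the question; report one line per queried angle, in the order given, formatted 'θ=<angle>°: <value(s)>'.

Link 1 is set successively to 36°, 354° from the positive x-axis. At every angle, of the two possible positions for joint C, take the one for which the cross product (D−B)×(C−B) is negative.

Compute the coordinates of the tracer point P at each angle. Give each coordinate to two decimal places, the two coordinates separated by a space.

A=(0,0), D=(7.00,0)
θ=36°: B = A + 1.00·(cos36°, sin36°) = (0.8090, 0.5878)
θ=36°: |BD| = 6.2188
θ=36°: circle(B,10.00) ∩ circle(D,9.00): a=4.6370, h=8.8599
θ=36°:   candidates: C₊=(6.2627,8.9697) cross=55.098; C₋=(4.5879,-8.6707) cross=-55.098
θ=36°:   branch - wants cross < 0 → take C=(4.5879,-8.6707) (cross=-55.098)
θ=36°: ex = (C−B)/|BC| = (0.3779,-0.9259); ey = (0.9259,0.3779)
θ=36°: P = B + -2.76·ex + 2.79·ey = (2.3492,4.1974)
θ=354°: B = A + 1.00·(cos354°, sin354°) = (0.9945, -0.1045)
θ=354°: |BD| = 6.0064
θ=354°: circle(B,10.00) ∩ circle(D,9.00): a=4.5848, h=8.8870
θ=354°:   candidates: C₊=(5.4240,8.8609) cross=53.379; C₋=(5.7333,-8.9104) cross=-53.379
θ=354°:   branch - wants cross < 0 → take C=(5.7333,-8.9104) (cross=-53.379)
θ=354°: ex = (C−B)/|BC| = (0.4739,-0.8806); ey = (0.8806,0.4739)
θ=354°: P = B + -2.76·ex + 2.79·ey = (2.1435,3.6480)

θ=36°: 2.35 4.20
θ=354°: 2.14 3.65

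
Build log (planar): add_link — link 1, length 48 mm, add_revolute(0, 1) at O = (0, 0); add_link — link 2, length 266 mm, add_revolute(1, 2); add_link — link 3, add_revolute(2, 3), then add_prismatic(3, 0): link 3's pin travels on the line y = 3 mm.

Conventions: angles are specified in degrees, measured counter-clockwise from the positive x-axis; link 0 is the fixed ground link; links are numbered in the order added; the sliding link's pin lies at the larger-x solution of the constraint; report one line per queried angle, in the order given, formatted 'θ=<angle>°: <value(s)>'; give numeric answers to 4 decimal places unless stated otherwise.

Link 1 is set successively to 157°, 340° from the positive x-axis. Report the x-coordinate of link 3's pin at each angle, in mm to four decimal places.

geometry: r = 48 mm, L = 266 mm, e = 3 mm
θ=157°: crank pin P = (r cos θ, r sin θ) = (-44.184233, 18.755094)
θ=157°: h = r sin θ − e = 18.755094 − 3 = 15.755094
θ=157°: x = r cos θ + √(L² − h²) = -44.184233 + 265.533005 = 221.348773
θ=340°: crank pin P = (r cos θ, r sin θ) = (45.105246, -16.416967)
θ=340°: h = r sin θ − e = -16.416967 − 3 = -19.416967
θ=340°: x = r cos θ + √(L² − h²) = 45.105246 + 265.290372 = 310.395618

θ=157°: 221.3488
θ=340°: 310.3956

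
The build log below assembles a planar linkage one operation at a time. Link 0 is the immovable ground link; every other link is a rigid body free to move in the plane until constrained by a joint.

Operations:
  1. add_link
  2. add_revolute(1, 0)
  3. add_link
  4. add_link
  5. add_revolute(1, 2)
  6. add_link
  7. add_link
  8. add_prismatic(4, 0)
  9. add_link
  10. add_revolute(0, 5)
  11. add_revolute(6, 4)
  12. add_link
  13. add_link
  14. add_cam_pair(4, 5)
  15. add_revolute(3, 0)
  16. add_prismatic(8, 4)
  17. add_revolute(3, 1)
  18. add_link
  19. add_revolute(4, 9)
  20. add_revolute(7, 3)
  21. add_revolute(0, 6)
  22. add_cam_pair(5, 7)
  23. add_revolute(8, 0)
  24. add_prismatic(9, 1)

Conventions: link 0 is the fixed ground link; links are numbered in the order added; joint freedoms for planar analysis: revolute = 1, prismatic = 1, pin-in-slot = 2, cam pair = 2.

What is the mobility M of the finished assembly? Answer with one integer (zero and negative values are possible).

link 0 = ground. State L|J1|J2 = 1|0|0
+link1  2|0|0
R(1,0) f=1→J1  2|1|0
+link2  3|1|0
+link3  4|1|0
R(1,2) f=1→J1  4|2|0
+link4  5|2|0
+link5  6|2|0
P(4,0) f=1→J1  6|3|0
+link6  7|3|0
R(0,5) f=1→J1  7|4|0
R(6,4) f=1→J1  7|5|0
+link7  8|5|0
+link8  9|5|0
C(4,5) f=2→J2  9|5|1
R(3,0) f=1→J1  9|6|1
P(8,4) f=1→J1  9|7|1
R(3,1) f=1→J1  9|8|1
+link9  10|8|1
R(4,9) f=1→J1  10|9|1
R(7,3) f=1→J1  10|10|1
R(0,6) f=1→J1  10|11|1
C(5,7) f=2→J2  10|11|2
R(8,0) f=1→J1  10|12|2
P(9,1) f=1→J1  10|13|2
M = 3(10−1)−2·13−2 = 27−26−2 = -1

M = -1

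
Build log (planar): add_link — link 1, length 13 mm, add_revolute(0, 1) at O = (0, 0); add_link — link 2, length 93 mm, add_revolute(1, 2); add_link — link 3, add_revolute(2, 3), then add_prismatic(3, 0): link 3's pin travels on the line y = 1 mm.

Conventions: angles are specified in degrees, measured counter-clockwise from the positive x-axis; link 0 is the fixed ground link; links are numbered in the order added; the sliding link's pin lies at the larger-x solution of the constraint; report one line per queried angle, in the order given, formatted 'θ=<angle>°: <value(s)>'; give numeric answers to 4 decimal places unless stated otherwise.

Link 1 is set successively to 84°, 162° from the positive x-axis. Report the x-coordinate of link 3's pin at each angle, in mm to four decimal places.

geometry: r = 13 mm, L = 93 mm, e = 1 mm
θ=84°: crank pin P = (r cos θ, r sin θ) = (1.358870, 12.928785)
θ=84°: h = r sin θ − e = 12.928785 − 1 = 11.928785
θ=84°: x = r cos θ + √(L² − h²) = 1.358870 + 92.231795 = 93.590666
θ=162°: crank pin P = (r cos θ, r sin θ) = (-12.363735, 4.017221)
θ=162°: h = r sin θ − e = 4.017221 − 1 = 3.017221
θ=162°: x = r cos θ + √(L² − h²) = -12.363735 + 92.951043 = 80.587308

θ=84°: 93.5907
θ=162°: 80.5873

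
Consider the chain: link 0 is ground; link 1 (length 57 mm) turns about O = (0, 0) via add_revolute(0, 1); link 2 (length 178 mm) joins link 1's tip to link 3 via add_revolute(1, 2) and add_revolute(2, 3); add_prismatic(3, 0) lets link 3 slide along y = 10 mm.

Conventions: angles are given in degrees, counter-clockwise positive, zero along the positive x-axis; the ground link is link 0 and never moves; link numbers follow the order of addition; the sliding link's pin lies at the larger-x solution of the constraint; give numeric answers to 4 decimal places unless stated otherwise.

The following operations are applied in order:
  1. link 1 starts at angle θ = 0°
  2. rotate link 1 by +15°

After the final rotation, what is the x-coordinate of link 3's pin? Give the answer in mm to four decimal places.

geometry: r = 57 mm, L = 178 mm, e = 10 mm; θ starts at 0°
rotate link 1 by +15°: θ ← 0° +15° = 15°
crank pin P = (r cos θ, r sin θ) = (55.057772, 14.752686)
h = r sin θ − e = 14.752686 − 10 = 4.752686
x = r cos θ + √(L² − h²) = 55.057772 + 177.936539 = 232.994311

232.9943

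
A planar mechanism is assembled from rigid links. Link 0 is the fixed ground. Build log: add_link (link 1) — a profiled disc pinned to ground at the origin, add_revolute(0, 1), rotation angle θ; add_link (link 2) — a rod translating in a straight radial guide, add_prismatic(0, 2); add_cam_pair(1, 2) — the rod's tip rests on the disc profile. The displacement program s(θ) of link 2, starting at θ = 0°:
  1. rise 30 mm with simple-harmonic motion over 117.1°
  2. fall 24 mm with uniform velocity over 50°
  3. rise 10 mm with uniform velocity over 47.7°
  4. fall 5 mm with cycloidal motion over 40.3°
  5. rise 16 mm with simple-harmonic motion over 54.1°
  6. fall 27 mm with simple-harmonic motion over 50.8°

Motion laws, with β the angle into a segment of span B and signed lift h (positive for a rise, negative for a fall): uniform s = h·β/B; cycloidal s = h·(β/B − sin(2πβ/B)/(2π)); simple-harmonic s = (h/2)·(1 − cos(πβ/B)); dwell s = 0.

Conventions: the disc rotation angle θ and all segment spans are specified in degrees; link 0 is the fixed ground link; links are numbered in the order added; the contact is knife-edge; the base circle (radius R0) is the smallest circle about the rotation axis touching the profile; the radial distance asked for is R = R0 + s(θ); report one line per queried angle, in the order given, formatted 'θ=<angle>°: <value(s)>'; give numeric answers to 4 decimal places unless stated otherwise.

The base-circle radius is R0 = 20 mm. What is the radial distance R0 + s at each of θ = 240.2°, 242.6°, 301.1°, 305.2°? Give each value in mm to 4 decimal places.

seg 1 [0°–117.1°] simple-harmonic, h=30: full span → s += 30 → s = 30.0000
seg 2 [117.1°–167.1°] uniform, h=-24: full span → s += -24 → s = 6.0000
seg 3 [167.1°–214.8°] uniform, h=10: full span → s += 10 → s = 16.0000
seg 4 [214.8°–255.1°] cycloidal, h=-5: θ=240.2° here. β=25.4, B=40.3. -5·(0.6303 − sin(2π·0.6303)/(2π)) = -3.7324 → s = 12.2676
seg 4 [214.8°–255.1°] cycloidal, h=-5: θ=242.6° here. β=27.8, B=40.3. -5·(0.6898 − sin(2π·0.6898)/(2π)) = -4.1887 → s = 11.8113
seg 4 [214.8°–255.1°] cycloidal, h=-5: full span → s += -5 → s = 11.0000
seg 5 [255.1°–309.2°] simple-harmonic, h=16: θ=301.1° here. β=46, B=54.1. 16/2·(1 − cos(π·0.8503)) = 15.1312 → s = 26.1312
seg 5 [255.1°–309.2°] simple-harmonic, h=16: θ=305.2° here. β=50.1, B=54.1. 16/2·(1 − cos(π·0.9261)) = 15.7852 → s = 26.7852
θ=240.2°: R = R0 + s = 20 + 12.2676 = 32.2676
θ=242.6°: R = R0 + s = 20 + 11.8113 = 31.8113
θ=301.1°: R = R0 + s = 20 + 26.1312 = 46.1312
θ=305.2°: R = R0 + s = 20 + 26.7852 = 46.7852

θ=240.2°: 32.2676
θ=242.6°: 31.8113
θ=301.1°: 46.1312
θ=305.2°: 46.7852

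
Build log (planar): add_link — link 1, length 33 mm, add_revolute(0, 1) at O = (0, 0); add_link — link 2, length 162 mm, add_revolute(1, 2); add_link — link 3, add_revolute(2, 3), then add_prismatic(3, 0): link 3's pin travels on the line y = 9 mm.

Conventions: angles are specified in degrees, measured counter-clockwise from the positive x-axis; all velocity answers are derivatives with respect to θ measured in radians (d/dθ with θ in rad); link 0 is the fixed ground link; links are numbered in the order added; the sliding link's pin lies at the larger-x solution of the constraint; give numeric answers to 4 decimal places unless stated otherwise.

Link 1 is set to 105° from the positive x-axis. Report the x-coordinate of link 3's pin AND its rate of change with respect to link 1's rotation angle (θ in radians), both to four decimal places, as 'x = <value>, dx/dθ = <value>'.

geometry: r = 33 mm, L = 162 mm, e = 9 mm
crank pin P = (r cos θ, r sin θ) = (-8.541028, 31.875552)
h = r sin θ − e = 31.875552 − 9 = 22.875552
x = r cos θ + √(L² − h²) = -8.541028 + 160.376772 = 151.835744
dx/dθ = −r sin θ − h·r cos θ/√(L² − h²) (θ in radians; h = 22.875552) = -30.657291

x = 151.8357, dx/dθ = -30.6573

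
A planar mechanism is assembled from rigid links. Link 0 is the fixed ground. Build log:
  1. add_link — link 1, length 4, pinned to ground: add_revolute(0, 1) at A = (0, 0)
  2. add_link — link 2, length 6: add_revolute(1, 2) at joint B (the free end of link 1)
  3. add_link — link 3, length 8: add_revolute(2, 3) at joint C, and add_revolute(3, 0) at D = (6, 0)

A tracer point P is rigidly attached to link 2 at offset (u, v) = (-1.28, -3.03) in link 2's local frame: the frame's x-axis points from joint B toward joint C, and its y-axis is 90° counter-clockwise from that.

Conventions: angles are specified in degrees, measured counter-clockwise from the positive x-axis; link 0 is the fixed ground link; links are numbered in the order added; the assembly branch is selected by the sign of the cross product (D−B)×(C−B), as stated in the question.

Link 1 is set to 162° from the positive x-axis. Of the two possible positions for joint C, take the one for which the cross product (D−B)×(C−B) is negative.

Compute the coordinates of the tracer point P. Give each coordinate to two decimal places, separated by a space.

A=(0,0), D=(6.00,0)
B = A + 4.00·(cos162°, sin162°) = (-3.8042, 1.2361)
|BD| = 9.8818
circle(B,6.00) ∩ circle(D,8.00): a=3.5242, h=4.8559
  candidates: C₊=(0.2997,5.6130) cross=47.986; C₋=(-0.9151,-4.0226) cross=-47.986
  branch - wants cross < 0 → take C=(-0.9151,-4.0226) (cross=-47.986)
ex = (C−B)/|BC| = (0.4815,-0.8764); ey = (0.8764,0.4815)
P = B + -1.28·ex + -3.03·ey = (-7.0762,0.8989)

-7.08 0.90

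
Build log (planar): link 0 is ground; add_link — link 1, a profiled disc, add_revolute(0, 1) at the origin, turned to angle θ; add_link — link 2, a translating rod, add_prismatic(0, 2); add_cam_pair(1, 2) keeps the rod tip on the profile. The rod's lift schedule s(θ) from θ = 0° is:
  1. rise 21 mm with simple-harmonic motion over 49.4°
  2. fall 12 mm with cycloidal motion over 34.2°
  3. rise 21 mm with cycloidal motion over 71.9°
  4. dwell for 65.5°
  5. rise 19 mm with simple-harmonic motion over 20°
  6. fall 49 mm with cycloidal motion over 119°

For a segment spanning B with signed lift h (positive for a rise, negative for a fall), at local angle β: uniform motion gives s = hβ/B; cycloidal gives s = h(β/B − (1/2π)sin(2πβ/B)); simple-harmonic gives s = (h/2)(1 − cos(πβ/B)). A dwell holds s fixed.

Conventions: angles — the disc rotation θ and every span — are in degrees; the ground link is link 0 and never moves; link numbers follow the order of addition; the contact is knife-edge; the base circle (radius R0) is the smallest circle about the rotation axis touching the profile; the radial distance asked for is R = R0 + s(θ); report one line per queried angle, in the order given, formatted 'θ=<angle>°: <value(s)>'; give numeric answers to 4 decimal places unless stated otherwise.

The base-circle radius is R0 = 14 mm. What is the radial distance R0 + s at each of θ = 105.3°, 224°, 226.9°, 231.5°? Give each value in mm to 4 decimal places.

seg 1 [0°–49.4°] simple-harmonic, h=21: full span → s += 21 → s = 21.0000
seg 2 [49.4°–83.6°] cycloidal, h=-12: full span → s += -12 → s = 9.0000
seg 3 [83.6°–155.5°] cycloidal, h=21: θ=105.3° here. β=21.7, B=71.9. 21·(0.3018 − sin(2π·0.3018)/(2π)) = 3.1712 → s = 12.1712
seg 3 [83.6°–155.5°] cycloidal, h=21: full span → s += 21 → s = 30.0000
seg 4 [155.5°–221°] dwell: s stays 30.0000
seg 5 [221°–241°] simple-harmonic, h=19: θ=224° here. β=3, B=20. 19/2·(1 − cos(π·0.1500)) = 1.0354 → s = 31.0354
seg 5 [221°–241°] simple-harmonic, h=19: θ=226.9° here. β=5.9, B=20. 19/2·(1 − cos(π·0.2950)) = 3.7960 → s = 33.7960
seg 5 [221°–241°] simple-harmonic, h=19: θ=231.5° here. β=10.5, B=20. 19/2·(1 − cos(π·0.5250)) = 10.2454 → s = 40.2454
θ=105.3°: R = R0 + s = 14 + 12.1712 = 26.1712
θ=224°: R = R0 + s = 14 + 31.0354 = 45.0354
θ=226.9°: R = R0 + s = 14 + 33.7960 = 47.7960
θ=231.5°: R = R0 + s = 14 + 40.2454 = 54.2454

θ=105.3°: 26.1712
θ=224°: 45.0354
θ=226.9°: 47.7960
θ=231.5°: 54.2454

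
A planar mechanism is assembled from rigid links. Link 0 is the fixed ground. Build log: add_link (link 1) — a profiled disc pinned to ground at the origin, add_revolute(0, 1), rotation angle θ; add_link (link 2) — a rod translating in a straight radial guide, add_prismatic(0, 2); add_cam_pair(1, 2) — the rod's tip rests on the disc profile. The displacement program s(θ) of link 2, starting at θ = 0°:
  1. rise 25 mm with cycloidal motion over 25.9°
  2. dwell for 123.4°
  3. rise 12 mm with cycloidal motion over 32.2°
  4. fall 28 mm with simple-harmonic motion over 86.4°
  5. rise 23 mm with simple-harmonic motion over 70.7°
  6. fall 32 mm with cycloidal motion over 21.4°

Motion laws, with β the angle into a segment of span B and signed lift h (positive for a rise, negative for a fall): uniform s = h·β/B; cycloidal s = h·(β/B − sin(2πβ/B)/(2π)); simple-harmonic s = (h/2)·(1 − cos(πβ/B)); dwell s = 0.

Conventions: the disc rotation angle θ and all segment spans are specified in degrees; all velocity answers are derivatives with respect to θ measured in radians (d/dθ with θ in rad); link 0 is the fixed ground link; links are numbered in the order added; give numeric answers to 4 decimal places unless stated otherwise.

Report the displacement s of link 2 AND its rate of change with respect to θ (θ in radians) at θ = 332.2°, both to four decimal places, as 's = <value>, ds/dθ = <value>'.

seg 1 [0°–25.9°] cycloidal, h=25: full span → s += 25 → s = 25.0000
seg 2 [25.9°–149.3°] dwell: s stays 25.0000
seg 3 [149.3°–181.5°] cycloidal, h=12: full span → s += 12 → s = 37.0000
seg 4 [181.5°–267.9°] simple-harmonic, h=-28: full span → s += -28 → s = 9.0000
seg 5 [267.9°–338.6°] simple-harmonic, h=23: θ=332.2° here. β=64.3, B=70.7. 23/2·(1 − cos(π·0.9095)) = 22.5381 → s = 31.5381
velocity in seg [267.9°–338.6°] (simple-harmonic), θ in radians: β = 64.3° = 1.1222 rad, B = 70.7° = 1.2339 rad; ds/dθ = (πh/(2B)) sin(πβ/B) = (π·23/(2·1.2339)) sin(π·0.9095) = 8.214696 mm/rad

s = 31.5381, ds/dθ = 8.2147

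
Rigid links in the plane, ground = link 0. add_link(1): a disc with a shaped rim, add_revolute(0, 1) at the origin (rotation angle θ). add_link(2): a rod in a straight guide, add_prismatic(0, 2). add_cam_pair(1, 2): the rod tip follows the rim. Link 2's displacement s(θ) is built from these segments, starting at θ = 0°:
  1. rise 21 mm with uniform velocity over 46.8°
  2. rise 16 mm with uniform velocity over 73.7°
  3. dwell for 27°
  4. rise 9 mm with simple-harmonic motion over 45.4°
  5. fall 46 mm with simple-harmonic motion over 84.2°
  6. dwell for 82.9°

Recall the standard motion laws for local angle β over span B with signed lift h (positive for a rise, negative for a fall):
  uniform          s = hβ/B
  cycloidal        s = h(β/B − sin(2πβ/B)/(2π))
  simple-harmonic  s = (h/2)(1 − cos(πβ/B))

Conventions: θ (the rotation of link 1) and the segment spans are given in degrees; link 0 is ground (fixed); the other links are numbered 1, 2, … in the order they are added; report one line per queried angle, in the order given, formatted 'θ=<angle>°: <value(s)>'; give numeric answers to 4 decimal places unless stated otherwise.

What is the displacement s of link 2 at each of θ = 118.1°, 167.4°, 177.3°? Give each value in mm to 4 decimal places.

segment 1 (0° to 46.8°, uniform, h = 21) is passed completely: s = 0.0000 + (21) = 21.0000
θ = 118.1° falls in segment 2 (46.8° to 120.5°, uniform, h = 16): β = 118.1 − 46.8 = 71.3°, B = 73.7°; Δs = 16·71.3/73.7 = 15.4790; s = 21.0000 + 15.4790 = 36.4790
segment 2 (46.8° to 120.5°, uniform, h = 16) is passed completely: s = 21.0000 + (16) = 37.0000
segment 3 (120.5° to 147.5°, dwell): s unchanged at 37.0000
θ = 167.4° falls in segment 4 (147.5° to 192.9°, simple-harmonic, h = 9): β = 167.4 − 147.5 = 19.9°, B = 45.4°; Δs = 9/2·(1 − cos(π·0.4383)) = 3.6335; s = 37.0000 + 3.6335 = 40.6335
θ = 177.3° falls in segment 4 (147.5° to 192.9°, simple-harmonic, h = 9): β = 177.3 − 147.5 = 29.8°, B = 45.4°; Δs = 9/2·(1 − cos(π·0.6564)) = 6.6230; s = 37.0000 + 6.6230 = 43.6230

θ=118.1°: 36.4790
θ=167.4°: 40.6335
θ=177.3°: 43.6230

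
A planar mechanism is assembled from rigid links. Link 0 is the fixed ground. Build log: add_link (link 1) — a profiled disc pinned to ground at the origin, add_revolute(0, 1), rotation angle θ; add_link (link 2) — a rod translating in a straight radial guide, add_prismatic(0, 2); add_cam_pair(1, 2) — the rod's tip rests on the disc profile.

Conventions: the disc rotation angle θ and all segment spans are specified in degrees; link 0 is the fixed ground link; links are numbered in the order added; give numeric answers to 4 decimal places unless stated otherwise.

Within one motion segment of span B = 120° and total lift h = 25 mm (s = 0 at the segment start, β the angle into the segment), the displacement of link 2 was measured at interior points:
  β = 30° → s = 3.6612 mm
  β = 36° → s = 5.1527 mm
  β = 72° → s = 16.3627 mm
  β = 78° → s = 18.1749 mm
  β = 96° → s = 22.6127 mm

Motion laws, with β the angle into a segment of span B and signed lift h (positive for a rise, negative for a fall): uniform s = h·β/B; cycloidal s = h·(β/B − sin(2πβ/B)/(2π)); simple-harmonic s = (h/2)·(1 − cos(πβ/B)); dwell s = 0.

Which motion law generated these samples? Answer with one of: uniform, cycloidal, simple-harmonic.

candidates at β/B = r: uniform s = h·r (linear in β); cycloidal s = h·(r − sin(2πr)/(2π)); simple-harmonic s = (h/2)(1 − cos(πr))
β=30°: printed 3.6612 | uniform 6.2500, cycloidal 2.2711, simple-harmonic 3.6612
β=36°: printed 5.1527 | uniform 7.5000, cycloidal 3.7159, simple-harmonic 5.1527
β=72°: printed 16.3627 | uniform 15.0000, cycloidal 17.3387, simple-harmonic 16.3627
β=78°: printed 18.1749 | uniform 16.2500, cycloidal 19.4690, simple-harmonic 18.1749
β=96°: printed 22.6127 | uniform 20.0000, cycloidal 23.7841, simple-harmonic 22.6127
only one law matches every sample → simple-harmonic

simple-harmonic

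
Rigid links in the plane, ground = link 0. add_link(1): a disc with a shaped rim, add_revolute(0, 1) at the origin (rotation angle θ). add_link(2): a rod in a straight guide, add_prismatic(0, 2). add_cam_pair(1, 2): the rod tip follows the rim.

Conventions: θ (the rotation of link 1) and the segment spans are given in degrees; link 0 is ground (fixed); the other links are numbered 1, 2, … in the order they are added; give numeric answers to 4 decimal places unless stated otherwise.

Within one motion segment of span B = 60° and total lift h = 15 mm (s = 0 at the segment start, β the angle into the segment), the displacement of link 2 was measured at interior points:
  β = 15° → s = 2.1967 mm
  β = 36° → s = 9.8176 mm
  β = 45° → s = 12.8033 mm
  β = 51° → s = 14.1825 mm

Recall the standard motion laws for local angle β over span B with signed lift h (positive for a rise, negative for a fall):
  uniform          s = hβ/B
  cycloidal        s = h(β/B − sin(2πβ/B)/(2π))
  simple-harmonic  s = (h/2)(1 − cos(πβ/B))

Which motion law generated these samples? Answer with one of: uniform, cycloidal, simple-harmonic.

candidates at β/B = r: uniform s = h·r (linear in β); cycloidal s = h·(r − sin(2πr)/(2π)); simple-harmonic s = (h/2)(1 − cos(πr))
β=15°: printed 2.1967 | uniform 3.7500, cycloidal 1.3627, simple-harmonic 2.1967
β=36°: printed 9.8176 | uniform 9.0000, cycloidal 10.4032, simple-harmonic 9.8176
β=45°: printed 12.8033 | uniform 11.2500, cycloidal 13.6373, simple-harmonic 12.8033
β=51°: printed 14.1825 | uniform 12.7500, cycloidal 14.6814, simple-harmonic 14.1825
only one law matches every sample → simple-harmonic

simple-harmonic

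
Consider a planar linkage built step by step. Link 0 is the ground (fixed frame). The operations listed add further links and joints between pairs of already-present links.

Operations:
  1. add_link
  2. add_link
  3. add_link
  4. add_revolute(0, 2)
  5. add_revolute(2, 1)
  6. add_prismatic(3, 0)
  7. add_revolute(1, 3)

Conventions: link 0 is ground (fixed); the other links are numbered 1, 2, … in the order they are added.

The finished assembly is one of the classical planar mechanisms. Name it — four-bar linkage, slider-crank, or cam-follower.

links: 4 (incl. ground); joints: 3 revolute, 1 prismatic, 0 higher (cam) pair, forming one closed loop
4 links, 3 revolutes + 1 prismatic in one loop → slider-crank

slider-crank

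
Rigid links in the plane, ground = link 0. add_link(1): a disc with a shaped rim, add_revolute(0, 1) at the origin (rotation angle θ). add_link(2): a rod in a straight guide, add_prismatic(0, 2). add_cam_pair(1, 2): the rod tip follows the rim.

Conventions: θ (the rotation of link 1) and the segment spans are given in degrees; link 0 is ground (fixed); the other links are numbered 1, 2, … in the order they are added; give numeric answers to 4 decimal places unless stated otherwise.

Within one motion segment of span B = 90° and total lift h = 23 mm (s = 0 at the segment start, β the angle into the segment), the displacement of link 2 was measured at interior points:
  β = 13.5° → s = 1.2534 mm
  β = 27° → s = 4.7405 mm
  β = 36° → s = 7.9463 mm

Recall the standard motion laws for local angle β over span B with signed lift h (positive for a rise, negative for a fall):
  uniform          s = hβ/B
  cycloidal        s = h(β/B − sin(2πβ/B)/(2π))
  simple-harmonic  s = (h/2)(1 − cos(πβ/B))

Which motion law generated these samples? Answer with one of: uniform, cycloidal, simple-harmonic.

candidates at β/B = r: uniform s = h·r (linear in β); cycloidal s = h·(r − sin(2πr)/(2π)); simple-harmonic s = (h/2)(1 − cos(πr))
β=13.5°: printed 1.2534 | uniform 3.4500, cycloidal 0.4885, simple-harmonic 1.2534
β=27°: printed 4.7405 | uniform 6.9000, cycloidal 3.4186, simple-harmonic 4.7405
β=36°: printed 7.9463 | uniform 9.2000, cycloidal 7.0484, simple-harmonic 7.9463
only one law matches every sample → simple-harmonic

simple-harmonic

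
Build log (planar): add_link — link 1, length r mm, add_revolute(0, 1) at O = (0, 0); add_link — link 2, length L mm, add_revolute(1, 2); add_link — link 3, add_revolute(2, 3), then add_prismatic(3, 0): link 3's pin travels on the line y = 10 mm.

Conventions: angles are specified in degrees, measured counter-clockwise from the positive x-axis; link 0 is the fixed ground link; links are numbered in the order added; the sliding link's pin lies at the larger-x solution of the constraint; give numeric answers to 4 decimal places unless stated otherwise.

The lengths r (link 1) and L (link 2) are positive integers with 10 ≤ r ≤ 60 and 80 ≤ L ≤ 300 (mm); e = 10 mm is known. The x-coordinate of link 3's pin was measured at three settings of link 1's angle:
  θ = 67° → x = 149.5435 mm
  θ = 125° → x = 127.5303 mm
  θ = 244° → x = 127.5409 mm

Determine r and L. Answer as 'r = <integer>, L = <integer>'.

constraint per measurement: (x − r cos θ)² + (r sin θ − e)² = L²
subtracting the θ₁ and θ₂ equations cancels the r² and L² terms:
r = (x₁² − x₂²) / (2[(x₁cos θ₁ + e sin θ₁) − (x₂cos θ₂ + e sin θ₂)]) = 23.0000 → r = 23
L² = (x₁ − r cos θ₁)² + (r sin θ₁ − e)² = 19880.9863 → L = 141.0000 → L = 141
check at θ₃=244°: x = 127.5409 (printed 127.5409) ✓

r = 23, L = 141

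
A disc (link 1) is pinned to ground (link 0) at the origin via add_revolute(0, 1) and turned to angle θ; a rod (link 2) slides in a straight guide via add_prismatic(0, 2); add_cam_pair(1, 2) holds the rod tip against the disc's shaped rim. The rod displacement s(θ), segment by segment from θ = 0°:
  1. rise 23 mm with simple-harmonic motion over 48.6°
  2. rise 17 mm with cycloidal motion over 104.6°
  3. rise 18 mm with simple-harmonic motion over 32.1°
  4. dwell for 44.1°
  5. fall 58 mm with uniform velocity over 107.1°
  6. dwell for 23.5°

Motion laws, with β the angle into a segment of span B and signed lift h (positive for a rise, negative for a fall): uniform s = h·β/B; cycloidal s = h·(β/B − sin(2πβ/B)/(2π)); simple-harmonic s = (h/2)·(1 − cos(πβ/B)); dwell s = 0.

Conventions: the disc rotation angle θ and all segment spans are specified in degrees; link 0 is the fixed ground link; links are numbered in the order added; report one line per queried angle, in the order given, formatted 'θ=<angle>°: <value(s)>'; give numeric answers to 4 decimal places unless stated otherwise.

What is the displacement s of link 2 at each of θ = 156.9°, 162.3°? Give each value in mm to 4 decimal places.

segment 1 (0° to 48.6°, simple-harmonic, h = 23) is passed completely: s = 0.0000 + (23) = 23.0000
segment 2 (48.6° to 153.2°, cycloidal, h = 17) is passed completely: s = 23.0000 + (17) = 40.0000
θ = 156.9° falls in segment 3 (153.2° to 185.3°, simple-harmonic, h = 18): β = 156.9 − 153.2 = 3.7°, B = 32.1°; Δs = 18/2·(1 − cos(π·0.1153)) = 0.5837; s = 40.0000 + 0.5837 = 40.5837
θ = 162.3° falls in segment 3 (153.2° to 185.3°, simple-harmonic, h = 18): β = 162.3 − 153.2 = 9.1°, B = 32.1°; Δs = 18/2·(1 − cos(π·0.2835)) = 3.3395; s = 40.0000 + 3.3395 = 43.3395

θ=156.9°: 40.5837
θ=162.3°: 43.3395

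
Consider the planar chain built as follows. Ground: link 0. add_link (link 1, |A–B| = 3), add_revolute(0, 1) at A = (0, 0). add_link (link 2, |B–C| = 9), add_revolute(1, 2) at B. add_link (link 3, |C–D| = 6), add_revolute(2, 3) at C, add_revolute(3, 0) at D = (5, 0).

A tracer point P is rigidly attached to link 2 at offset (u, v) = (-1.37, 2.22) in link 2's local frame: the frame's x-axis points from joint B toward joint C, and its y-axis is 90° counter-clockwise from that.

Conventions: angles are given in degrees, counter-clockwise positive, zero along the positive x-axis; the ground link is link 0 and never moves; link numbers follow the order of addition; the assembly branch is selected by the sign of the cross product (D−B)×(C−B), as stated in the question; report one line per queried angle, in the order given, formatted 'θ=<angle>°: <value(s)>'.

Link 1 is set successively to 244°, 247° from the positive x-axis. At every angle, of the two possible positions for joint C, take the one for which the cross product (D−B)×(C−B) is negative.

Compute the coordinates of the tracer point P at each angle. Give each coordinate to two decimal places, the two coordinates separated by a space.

A=(0,0), D=(5.00,0)
θ=244°: B = A + 3.00·(cos244°, sin244°) = (-1.3151, -2.6964)
θ=244°: |BD| = 6.8667
θ=244°: circle(B,9.00) ∩ circle(D,6.00): a=6.7100, h=5.9980
θ=244°:   candidates: C₊=(2.5007,5.4547) cross=41.186; C₋=(7.2112,-5.5777) cross=-41.186
θ=244°:   branch - wants cross < 0 → take C=(7.2112,-5.5777) (cross=-41.186)
θ=244°: ex = (C−B)/|BC| = (0.9474,-0.3201); ey = (0.3201,0.9474)
θ=244°: P = B + -1.37·ex + 2.22·ey = (-1.9023,-0.1546)
θ=247°: B = A + 3.00·(cos247°, sin247°) = (-1.1722, -2.7615)
θ=247°: |BD| = 6.7618
θ=247°: circle(B,9.00) ∩ circle(D,6.00): a=6.7084, h=5.9998
θ=247°:   candidates: C₊=(2.5010,5.4548) cross=40.569; C₋=(7.4016,-5.4984) cross=-40.569
θ=247°:   branch - wants cross < 0 → take C=(7.4016,-5.4984) (cross=-40.569)
θ=247°: ex = (C−B)/|BC| = (0.9526,-0.3041); ey = (0.3041,0.9526)
θ=247°: P = B + -1.37·ex + 2.22·ey = (-1.8022,-0.2300)

θ=244°: -1.90 -0.15
θ=247°: -1.80 -0.23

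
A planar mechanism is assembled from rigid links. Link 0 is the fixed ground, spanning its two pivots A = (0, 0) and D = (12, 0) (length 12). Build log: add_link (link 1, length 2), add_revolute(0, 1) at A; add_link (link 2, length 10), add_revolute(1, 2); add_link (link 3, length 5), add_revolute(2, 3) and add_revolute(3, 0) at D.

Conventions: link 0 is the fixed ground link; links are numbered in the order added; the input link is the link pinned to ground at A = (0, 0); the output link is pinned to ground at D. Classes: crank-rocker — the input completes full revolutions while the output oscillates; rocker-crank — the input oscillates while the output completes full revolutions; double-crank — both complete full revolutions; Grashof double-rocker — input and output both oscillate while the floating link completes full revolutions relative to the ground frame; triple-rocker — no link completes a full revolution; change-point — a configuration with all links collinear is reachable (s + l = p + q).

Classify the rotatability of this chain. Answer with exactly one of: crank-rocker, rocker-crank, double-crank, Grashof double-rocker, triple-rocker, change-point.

lengths: ground=12, input=2, coupler=10, output=5
sorted: s=2 (shortest), l=12 (longest), p+q=15
s + l = 14 vs p + q = 15
s + l < p + q (Grashof) with shortest = input link → crank-rocker

crank-rocker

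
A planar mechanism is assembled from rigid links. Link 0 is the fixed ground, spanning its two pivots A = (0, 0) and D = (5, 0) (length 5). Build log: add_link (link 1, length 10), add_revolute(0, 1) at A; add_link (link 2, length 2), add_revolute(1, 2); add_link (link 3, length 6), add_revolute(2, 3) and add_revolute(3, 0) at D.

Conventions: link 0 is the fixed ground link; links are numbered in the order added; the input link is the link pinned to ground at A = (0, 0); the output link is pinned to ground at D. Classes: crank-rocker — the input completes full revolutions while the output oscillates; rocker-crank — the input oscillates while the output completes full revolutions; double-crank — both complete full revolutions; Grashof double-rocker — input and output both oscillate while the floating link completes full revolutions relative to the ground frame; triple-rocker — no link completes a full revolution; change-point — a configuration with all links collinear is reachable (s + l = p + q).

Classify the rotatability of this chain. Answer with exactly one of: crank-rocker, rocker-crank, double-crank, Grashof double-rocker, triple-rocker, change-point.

lengths: ground=5, input=10, coupler=2, output=6
sorted: s=2 (shortest), l=10 (longest), p+q=11
s + l = 12 vs p + q = 11
s + l > p + q → non-Grashof → no link fully rotates → triple-rocker

triple-rocker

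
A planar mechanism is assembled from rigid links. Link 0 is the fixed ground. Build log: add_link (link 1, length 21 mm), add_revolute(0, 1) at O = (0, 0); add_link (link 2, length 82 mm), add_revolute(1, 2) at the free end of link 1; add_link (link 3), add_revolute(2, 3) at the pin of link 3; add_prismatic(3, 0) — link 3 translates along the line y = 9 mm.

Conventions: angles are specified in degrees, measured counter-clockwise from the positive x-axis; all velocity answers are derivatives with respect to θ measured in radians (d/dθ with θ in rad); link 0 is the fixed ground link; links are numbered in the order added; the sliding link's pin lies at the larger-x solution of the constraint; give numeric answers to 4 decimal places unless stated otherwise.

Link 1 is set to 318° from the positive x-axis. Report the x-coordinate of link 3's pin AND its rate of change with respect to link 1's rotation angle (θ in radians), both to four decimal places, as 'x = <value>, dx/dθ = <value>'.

geometry: r = 21 mm, L = 82 mm, e = 9 mm
crank pin P = (r cos θ, r sin θ) = (15.606041, -14.051743)
h = r sin θ − e = -14.051743 − 9 = -23.051743
x = r cos θ + √(L² − h²) = 15.606041 + 78.693184 = 94.299225
dx/dθ = −r sin θ − h·r cos θ/√(L² − h²) (θ in radians; h = -23.051743) = 18.623250

x = 94.2992, dx/dθ = 18.6232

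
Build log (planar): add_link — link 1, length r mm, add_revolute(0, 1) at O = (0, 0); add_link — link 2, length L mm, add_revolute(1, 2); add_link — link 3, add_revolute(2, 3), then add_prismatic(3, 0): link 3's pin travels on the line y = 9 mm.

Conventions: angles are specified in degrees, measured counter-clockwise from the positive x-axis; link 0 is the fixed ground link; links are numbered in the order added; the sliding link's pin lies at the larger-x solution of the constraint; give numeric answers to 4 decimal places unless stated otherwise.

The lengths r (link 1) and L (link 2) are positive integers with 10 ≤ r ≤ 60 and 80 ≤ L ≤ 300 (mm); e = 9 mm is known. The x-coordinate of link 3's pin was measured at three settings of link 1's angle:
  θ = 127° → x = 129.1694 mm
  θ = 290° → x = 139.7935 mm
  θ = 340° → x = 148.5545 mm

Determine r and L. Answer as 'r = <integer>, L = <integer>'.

constraint per measurement: (x − r cos θ)² + (r sin θ − e)² = L²
subtracting the θ₁ and θ₂ equations cancels the r² and L² terms:
r = (x₁² − x₂²) / (2[(x₁cos θ₁ + e sin θ₁) − (x₂cos θ₂ + e sin θ₂)]) = 13.0000 → r = 13
L² = (x₁ − r cos θ₁)² + (r sin θ₁ − e)² = 18768.9914 → L = 137.0000 → L = 137
check at θ₃=340°: x = 148.5545 (printed 148.5545) ✓

r = 13, L = 137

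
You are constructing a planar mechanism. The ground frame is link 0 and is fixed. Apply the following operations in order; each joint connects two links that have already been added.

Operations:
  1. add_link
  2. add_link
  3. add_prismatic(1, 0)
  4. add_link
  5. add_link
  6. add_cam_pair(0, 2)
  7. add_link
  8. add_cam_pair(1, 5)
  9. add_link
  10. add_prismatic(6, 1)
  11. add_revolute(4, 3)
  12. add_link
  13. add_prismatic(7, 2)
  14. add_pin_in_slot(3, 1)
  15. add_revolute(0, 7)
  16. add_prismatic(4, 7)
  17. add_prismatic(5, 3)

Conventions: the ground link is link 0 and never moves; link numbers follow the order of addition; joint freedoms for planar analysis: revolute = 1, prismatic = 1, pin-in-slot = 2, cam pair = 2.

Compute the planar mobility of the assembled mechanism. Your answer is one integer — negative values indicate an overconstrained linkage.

L=1 J1=0 J2=0
add link → L=2 J1=0 J2=0
add link → L=3 J1=0 J2=0
P@1,0 dof=1 J1 → L=3 J1=1 J2=0
add link → L=4 J1=1 J2=0
add link → L=5 J1=1 J2=0
C@0,2 dof=2 J2 → L=5 J1=1 J2=1
add link → L=6 J1=1 J2=1
C@1,5 dof=2 J2 → L=6 J1=1 J2=2
add link → L=7 J1=1 J2=2
P@6,1 dof=1 J1 → L=7 J1=2 J2=2
R@4,3 dof=1 J1 → L=7 J1=3 J2=2
add link → L=8 J1=3 J2=2
P@7,2 dof=1 J1 → L=8 J1=4 J2=2
PS@3,1 dof=2 J2 → L=8 J1=4 J2=3
R@0,7 dof=1 J1 → L=8 J1=5 J2=3
P@4,7 dof=1 J1 → L=8 J1=6 J2=3
P@5,3 dof=1 J1 → L=8 J1=7 J2=3
M=3(L−1)−2J1−J2=3·7−2·7−3=4

M = 4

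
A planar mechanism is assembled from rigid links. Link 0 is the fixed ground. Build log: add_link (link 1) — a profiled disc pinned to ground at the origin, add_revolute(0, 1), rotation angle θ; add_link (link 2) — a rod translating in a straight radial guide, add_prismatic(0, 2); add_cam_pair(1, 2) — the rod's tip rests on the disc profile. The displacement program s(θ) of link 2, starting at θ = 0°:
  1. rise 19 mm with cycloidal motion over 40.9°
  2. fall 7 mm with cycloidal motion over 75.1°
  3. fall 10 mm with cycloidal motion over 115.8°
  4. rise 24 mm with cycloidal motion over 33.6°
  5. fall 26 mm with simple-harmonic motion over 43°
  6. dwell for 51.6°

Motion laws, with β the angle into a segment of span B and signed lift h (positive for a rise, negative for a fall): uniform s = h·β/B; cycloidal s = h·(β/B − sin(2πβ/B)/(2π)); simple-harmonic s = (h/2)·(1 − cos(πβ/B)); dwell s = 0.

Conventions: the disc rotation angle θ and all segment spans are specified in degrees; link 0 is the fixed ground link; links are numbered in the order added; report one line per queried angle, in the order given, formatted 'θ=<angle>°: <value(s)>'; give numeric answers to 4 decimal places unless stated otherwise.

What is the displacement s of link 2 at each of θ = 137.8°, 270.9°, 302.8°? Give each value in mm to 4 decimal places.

seg 1 [0°–40.9°] cycloidal, h=19: full span → s += 19 → s = 19.0000
seg 2 [40.9°–116°] cycloidal, h=-7: full span → s += -7 → s = 12.0000
seg 3 [116°–231.8°] cycloidal, h=-10: θ=137.8° here. β=21.8, B=115.8. -10·(0.1883 − sin(2π·0.1883)/(2π)) = -0.4093 → s = 11.5907
seg 3 [116°–231.8°] cycloidal, h=-10: full span → s += -10 → s = 2.0000
seg 4 [231.8°–265.4°] cycloidal, h=24: full span → s += 24 → s = 26.0000
seg 5 [265.4°–308.4°] simple-harmonic, h=-26: θ=270.9° here. β=5.5, B=43. -26/2·(1 − cos(π·0.1279)) = -1.0355 → s = 24.9645
seg 5 [265.4°–308.4°] simple-harmonic, h=-26: θ=302.8° here. β=37.4, B=43. -26/2·(1 − cos(π·0.8698)) = -24.9270 → s = 1.0730

θ=137.8°: 11.5907
θ=270.9°: 24.9645
θ=302.8°: 1.0730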